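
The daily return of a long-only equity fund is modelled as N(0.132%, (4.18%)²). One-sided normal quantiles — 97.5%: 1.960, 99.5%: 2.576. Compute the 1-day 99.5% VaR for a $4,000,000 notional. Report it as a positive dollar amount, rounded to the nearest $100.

VaR = −μ + z·σ = −(0.132%) + 2.576 × 4.18% = 10.636%.
On $4,000,000: 0.10636 × $4,000,000 = $425,440.

$425,400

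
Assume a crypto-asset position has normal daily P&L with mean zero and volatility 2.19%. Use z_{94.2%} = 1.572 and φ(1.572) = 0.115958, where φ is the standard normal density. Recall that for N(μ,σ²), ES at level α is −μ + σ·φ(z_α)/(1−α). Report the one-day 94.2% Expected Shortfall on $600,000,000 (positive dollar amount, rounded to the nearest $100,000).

$26,300,000

Tail multiplier: φ(z)/(1−α) = 0.115958 / 0.058 = 1.999.
ES = 2.19% × 1.999 = 4.378%.
On $600,000,000: 0.04378 × $600,000,000 = $26,268,000.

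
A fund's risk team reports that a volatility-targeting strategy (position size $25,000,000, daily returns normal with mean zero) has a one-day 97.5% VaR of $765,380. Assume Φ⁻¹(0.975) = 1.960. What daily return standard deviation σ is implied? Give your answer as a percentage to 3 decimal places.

VaR as a fraction: $765,380 / $25,000,000 = 3.062%.
σ = VaR / z = 3.062% / 1.960 = 1.562%.

1.562%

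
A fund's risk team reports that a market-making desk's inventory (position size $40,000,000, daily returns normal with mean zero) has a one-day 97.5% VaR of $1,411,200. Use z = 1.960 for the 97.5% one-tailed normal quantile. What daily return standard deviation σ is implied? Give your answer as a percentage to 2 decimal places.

1.80%

VaR as a fraction: $1,411,200 / $40,000,000 = 3.528%.
σ = VaR / z = 3.528% / 1.960 = 1.800%.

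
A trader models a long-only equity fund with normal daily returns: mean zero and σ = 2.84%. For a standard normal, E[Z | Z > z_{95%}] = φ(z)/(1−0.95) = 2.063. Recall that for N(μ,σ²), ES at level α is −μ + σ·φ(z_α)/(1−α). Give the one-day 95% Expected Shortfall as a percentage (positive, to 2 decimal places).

ES = 2.84% × 2.063 = 5.859%.

5.86%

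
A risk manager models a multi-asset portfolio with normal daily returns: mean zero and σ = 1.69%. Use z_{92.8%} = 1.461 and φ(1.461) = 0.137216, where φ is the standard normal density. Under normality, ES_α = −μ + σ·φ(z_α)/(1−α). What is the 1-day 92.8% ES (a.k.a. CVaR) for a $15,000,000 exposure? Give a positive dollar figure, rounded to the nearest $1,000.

Tail multiplier: φ(z)/(1−α) = 0.137216 / 0.072 = 1.906.
ES = 1.69% × 1.906 = 3.221%.
On $15,000,000: 0.03221 × $15,000,000 = $483,150.

$483,000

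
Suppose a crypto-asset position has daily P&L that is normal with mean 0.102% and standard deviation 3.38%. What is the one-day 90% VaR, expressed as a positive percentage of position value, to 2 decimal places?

4.23%

At 90% one-sided, z = 1.282.
VaR = −μ + z·σ = −(0.102%) + 1.282 × 3.38% = 4.231%.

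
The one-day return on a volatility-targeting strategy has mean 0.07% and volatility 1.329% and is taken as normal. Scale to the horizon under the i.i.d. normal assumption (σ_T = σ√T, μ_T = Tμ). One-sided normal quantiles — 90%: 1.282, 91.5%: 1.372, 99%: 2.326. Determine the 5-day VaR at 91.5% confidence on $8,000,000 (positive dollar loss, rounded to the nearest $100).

σ_{5d} = 1.329% × √5 = 2.972%; μ_{5d} = 5 × 0.07% = 0.350%.
VaR = −(0.350%) + 1.372 × 2.972% = 3.728%.
On $8,000,000: 0.03728 × $8,000,000 = $298,240.

$298,200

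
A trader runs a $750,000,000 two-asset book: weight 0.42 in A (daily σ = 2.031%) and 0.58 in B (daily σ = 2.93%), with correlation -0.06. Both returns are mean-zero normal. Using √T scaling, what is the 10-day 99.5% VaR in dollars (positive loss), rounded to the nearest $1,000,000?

σ_p = √(0.42²·2.031² + 0.58²·2.93² + 2·-0.06·0.42·0.58·2.031·2.93) = 1.855%.
σ_{10d} = 1.855% × √10 = 5.866%.
z(99.5%) = 2.576.
VaR = 2.576 × 5.866% = 15.111%; on $750,000,000 that is $113,332,500.

$113,000,000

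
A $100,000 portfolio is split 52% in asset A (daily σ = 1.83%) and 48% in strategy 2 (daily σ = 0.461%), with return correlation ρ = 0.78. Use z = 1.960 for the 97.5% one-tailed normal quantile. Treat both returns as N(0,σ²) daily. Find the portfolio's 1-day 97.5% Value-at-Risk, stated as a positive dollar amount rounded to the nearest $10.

σ_p² = 0.52²·1.83² + 0.48²·0.461² + 2·0.78·0.52·0.48·1.83·0.461 = 1.2830 (%²).
σ_p = √1.2830 = 1.133%.
VaR = 1.960 × 1.133% = 2.221%; on $100,000 that is $2,221.

$2,220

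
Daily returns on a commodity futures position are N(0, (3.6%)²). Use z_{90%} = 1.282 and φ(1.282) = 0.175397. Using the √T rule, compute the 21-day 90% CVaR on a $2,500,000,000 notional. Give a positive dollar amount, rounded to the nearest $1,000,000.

$723,000,000

σ_{21d} = 3.6% × √21 = 16.497%.
ES multiplier = φ(z)/(1−α) = 0.175397/0.1 = 1.754.
ES = 16.497% × 1.754 = 28.936%; on $2,500,000,000: $723,400,000.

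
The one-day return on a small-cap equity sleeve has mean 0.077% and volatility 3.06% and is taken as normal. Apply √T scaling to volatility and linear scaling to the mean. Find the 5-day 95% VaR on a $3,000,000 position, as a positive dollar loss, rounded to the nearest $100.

At 95%, z = 1.645.
σ_{5d} = 3.06% × √5 = 6.842%; μ_{5d} = 5 × 0.077% = 0.385%.
VaR = −(0.385%) + 1.645 × 6.842% = 10.870%.
On $3,000,000: 0.10870 × $3,000,000 = $326,100.

$326,100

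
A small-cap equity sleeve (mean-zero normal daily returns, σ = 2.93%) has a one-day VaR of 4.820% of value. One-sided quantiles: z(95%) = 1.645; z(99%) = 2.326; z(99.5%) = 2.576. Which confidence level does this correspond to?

Implied z = VaR/σ = 4.820 / 2.93 = 1.645.
This matches z(95%) = 1.645.

95%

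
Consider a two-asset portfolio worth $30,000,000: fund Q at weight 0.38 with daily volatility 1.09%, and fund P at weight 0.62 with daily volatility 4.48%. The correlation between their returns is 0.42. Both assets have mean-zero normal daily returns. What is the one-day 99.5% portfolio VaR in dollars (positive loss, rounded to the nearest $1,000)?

σ_p² = 0.38²·1.09² + 0.62²·4.48² + 2·0.42·0.38·0.62·1.09·4.48 = 8.8530 (%²).
σ_p = √8.8530 = 2.975%.
At 99.5%, z = 2.576.
VaR = 2.576 × 2.975% = 7.664%; on $30,000,000 that is $2,299,200.

$2,299,000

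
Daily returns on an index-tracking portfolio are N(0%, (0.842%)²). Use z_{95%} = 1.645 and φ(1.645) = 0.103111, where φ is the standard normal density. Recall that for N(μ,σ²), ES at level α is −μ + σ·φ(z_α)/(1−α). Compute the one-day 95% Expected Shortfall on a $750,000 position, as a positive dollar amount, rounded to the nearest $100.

$13,000

Tail multiplier: φ(z)/(1−α) = 0.103111 / 0.05 = 2.062.
ES = 0.842% × 2.062 = 1.736%.
On $750,000: 0.01736 × $750,000 = $13,020.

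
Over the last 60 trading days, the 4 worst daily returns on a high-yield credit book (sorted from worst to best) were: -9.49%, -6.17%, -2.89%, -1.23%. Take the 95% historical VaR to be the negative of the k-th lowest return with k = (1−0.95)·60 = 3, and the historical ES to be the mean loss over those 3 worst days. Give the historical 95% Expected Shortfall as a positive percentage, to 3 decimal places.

The 3 worst returns sum to -18.55%.
ES = −(-18.55%) / 3 = 6.1833…% ≈ 6.183%.

6.183%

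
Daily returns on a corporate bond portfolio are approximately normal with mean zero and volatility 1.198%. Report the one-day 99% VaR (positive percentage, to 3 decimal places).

At 99% one-sided, z = 2.326.
VaR = z·σ = 2.326 × 1.198% = 2.787%.

2.787%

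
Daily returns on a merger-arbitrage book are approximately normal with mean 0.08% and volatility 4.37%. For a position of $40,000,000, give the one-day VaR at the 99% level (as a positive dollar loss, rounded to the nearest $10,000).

$4,030,000

At 99% one-sided, z = 2.326.
VaR = −μ + z·σ = −(0.08%) + 2.326 × 4.37% = 10.085%.
On $40,000,000: 0.10085 × $40,000,000 = $4,034,000.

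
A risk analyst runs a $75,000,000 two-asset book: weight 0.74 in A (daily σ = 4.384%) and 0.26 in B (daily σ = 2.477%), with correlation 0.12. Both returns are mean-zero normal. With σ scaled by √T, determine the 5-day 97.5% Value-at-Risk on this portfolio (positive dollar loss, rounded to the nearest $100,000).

σ_p = √(0.74²·4.384² + 0.26²·2.477² + 2·0.12·0.74·0.26·4.384·2.477) = 3.382%.
σ_{5d} = 3.382% × √5 = 7.562%.
z(97.5%) = 1.960.
VaR = 1.960 × 7.562% = 14.822%; on $75,000,000 that is $11,116,500.

$11,100,000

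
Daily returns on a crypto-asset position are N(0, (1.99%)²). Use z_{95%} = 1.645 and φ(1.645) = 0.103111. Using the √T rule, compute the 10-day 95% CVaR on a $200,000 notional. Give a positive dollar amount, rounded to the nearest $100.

σ_{10d} = 1.99% × √10 = 6.293%.
ES multiplier = φ(z)/(1−α) = 0.103111/0.05 = 2.062.
ES = 6.293% × 2.062 = 12.976%; on $200,000: $25,952.

$26,000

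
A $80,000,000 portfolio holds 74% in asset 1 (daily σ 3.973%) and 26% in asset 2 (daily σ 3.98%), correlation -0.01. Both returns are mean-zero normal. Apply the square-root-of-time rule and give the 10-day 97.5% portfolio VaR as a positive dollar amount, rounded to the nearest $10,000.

$15,410,000

σ_p = √(0.74²·3.973² + 0.26²·3.98² + 2·-0.01·0.74·0.26·3.973·3.98) = 3.107%.
σ_{10d} = 3.107% × √10 = 9.825%.
z(97.5%) = 1.960.
VaR = 1.960 × 9.825% = 19.257%; on $80,000,000 that is $15,405,600.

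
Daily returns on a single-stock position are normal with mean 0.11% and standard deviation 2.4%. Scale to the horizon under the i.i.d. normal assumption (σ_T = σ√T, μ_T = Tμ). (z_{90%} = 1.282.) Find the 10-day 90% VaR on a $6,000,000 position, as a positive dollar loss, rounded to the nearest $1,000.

$518,000

σ_{10d} = 2.4% × √10 = 7.589%; μ_{10d} = 10 × 0.11% = 1.100%.
VaR = −(1.100%) + 1.282 × 7.589% = 8.629%.
On $6,000,000: 0.08629 × $6,000,000 = $517,740.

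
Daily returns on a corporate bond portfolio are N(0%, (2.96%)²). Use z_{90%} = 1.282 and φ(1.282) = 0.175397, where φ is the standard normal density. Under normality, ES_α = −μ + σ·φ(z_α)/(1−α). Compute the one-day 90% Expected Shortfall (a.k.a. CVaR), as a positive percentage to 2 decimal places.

5.19%

Tail multiplier: φ(z)/(1−α) = 0.175397 / 0.1 = 1.754.
ES = 2.96% × 1.754 = 5.192%.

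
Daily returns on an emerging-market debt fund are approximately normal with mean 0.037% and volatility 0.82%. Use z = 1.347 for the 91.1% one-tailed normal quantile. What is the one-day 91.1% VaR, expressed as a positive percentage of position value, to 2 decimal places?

1.07%

VaR = −μ + z·σ = −(0.037%) + 1.347 × 0.82% = 1.068%.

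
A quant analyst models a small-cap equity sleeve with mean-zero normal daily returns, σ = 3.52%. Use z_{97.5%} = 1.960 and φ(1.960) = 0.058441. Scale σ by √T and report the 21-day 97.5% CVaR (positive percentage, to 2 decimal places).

σ_{21d} = 3.52% × √21 = 16.131%.
ES multiplier = φ(z)/(1−α) = 0.058441/0.025 = 2.338.
ES = 16.131% × 2.338 = 37.714%.

37.71%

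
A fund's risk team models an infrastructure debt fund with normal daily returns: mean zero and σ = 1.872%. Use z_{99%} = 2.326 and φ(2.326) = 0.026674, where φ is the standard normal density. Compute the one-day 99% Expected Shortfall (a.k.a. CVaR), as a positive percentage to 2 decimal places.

Tail multiplier: φ(z)/(1−α) = 0.026674 / 0.01 = 2.667.
ES = 1.872% × 2.667 = 4.993%.

4.99%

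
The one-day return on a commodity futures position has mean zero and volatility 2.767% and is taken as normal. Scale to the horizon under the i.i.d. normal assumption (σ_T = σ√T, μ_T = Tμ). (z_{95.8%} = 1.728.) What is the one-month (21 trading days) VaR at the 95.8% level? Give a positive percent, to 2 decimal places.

21.91%

σ_{21d} = 2.767% × √21 = 12.680%.
VaR = 1.728 × 12.680% = 21.911%.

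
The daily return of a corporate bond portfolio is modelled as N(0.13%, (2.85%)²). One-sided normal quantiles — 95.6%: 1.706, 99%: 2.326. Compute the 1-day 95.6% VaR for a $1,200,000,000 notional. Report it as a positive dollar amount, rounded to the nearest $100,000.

VaR = −μ + z·σ = −(0.13%) + 1.706 × 2.85% = 4.732%.
On $1,200,000,000: 0.04732 × $1,200,000,000 = $56,784,000.

$56,800,000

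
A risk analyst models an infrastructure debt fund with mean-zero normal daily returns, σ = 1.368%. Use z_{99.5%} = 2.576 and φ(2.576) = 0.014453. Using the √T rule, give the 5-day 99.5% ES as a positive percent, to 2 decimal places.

σ_{5d} = 1.368% × √5 = 3.059%.
ES multiplier = φ(z)/(1−α) = 0.014453/0.005 = 2.891.
ES = 3.059% × 2.891 = 8.844%.

8.84%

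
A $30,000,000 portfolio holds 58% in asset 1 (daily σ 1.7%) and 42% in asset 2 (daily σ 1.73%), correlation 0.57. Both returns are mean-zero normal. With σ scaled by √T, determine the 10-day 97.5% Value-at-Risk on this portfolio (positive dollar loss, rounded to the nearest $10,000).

σ_p = √(0.58²·1.7² + 0.42²·1.73² + 2·0.57·0.58·0.42·1.7·1.73) = 1.522%.
σ_{10d} = 1.522% × √10 = 4.813%.
z(97.5%) = 1.960.
VaR = 1.960 × 4.813% = 9.433%; on $30,000,000 that is $2,829,900.

$2,830,000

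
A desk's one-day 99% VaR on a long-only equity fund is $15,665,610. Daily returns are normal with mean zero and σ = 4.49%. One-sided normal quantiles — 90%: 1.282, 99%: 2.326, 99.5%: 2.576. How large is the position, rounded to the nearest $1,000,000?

$150,000,000

VaR as a fraction of value: z·σ = 2.326 × 4.49% = 10.4437%.
Position = $15,665,610 / 0.104437 = $150,000,000.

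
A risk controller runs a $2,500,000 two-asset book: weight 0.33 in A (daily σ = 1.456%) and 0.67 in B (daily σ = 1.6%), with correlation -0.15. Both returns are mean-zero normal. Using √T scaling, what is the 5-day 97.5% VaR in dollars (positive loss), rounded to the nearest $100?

σ_p = √(0.33²·1.456² + 0.67²·1.6² + 2·-0.15·0.33·0.67·1.456·1.6) = 1.107%.
σ_{5d} = 1.107% × √5 = 2.475%.
z(97.5%) = 1.960.
VaR = 1.960 × 2.475% = 4.851%; on $2,500,000 that is $121,275.

$121,300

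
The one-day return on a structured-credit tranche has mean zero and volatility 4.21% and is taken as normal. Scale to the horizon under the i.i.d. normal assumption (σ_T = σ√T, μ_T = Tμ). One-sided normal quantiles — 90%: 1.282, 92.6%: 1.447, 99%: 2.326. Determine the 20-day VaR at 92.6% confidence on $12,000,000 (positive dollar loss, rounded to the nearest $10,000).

σ_{20d} = 4.21% × √20 = 18.828%.
VaR = 1.447 × 18.828% = 27.244%.
On $12,000,000: 0.27244 × $12,000,000 = $3,269,280.

$3,270,000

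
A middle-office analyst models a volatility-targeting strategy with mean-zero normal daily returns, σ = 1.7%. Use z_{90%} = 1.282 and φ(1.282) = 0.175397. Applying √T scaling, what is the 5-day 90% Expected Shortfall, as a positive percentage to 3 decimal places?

σ_{5d} = 1.7% × √5 = 3.801%.
ES multiplier = φ(z)/(1−α) = 0.175397/0.1 = 1.754.
ES = 3.801% × 1.754 = 6.667%.

6.667%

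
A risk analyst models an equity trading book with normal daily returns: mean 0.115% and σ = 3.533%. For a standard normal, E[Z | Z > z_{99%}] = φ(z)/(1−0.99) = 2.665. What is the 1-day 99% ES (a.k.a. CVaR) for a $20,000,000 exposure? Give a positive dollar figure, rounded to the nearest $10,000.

$1,860,000

ES = −(0.115%) + 3.533% × 2.665 = 9.300%.
On $20,000,000: 0.09300 × $20,000,000 = $1,860,000.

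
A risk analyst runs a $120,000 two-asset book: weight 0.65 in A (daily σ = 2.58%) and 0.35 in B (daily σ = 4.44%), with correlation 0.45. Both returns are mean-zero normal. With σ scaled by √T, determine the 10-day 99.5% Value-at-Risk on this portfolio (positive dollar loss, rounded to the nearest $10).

$26,900

σ_p = √(0.65²·2.58² + 0.35²·4.44² + 2·0.45·0.65·0.35·2.58·4.44) = 2.752%.
σ_{10d} = 2.752% × √10 = 8.703%.
z(99.5%) = 2.576.
VaR = 2.576 × 8.703% = 22.419%; on $120,000 that is $26,903.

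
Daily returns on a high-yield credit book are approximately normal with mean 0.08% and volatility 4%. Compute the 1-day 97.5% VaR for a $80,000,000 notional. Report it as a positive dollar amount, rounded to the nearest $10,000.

At 97.5% one-sided, z = 1.960.
VaR = −μ + z·σ = −(0.08%) + 1.960 × 4% = 7.760%.
On $80,000,000: 0.07760 × $80,000,000 = $6,208,000.

$6,210,000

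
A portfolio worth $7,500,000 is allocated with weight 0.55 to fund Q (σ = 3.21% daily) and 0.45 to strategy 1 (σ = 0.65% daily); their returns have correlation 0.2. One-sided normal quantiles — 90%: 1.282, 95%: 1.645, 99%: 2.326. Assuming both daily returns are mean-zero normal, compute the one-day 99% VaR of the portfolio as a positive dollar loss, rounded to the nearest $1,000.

σ_p² = 0.55²·3.21² + 0.45²·0.65² + 2·0.2·0.55·0.45·3.21·0.65 = 3.4091 (%²).
σ_p = √3.4091 = 1.846%.
VaR = 2.326 × 1.846% = 4.294%; on $7,500,000 that is $322,050.

$322,000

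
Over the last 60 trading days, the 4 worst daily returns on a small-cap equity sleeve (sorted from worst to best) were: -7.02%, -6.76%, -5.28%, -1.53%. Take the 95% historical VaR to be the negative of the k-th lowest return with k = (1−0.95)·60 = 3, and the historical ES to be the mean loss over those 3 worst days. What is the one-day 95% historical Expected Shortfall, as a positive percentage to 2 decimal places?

The 3 worst returns sum to -19.06%.
ES = −(-19.06%) / 3 = 6.3533…% ≈ 6.35%.

6.35%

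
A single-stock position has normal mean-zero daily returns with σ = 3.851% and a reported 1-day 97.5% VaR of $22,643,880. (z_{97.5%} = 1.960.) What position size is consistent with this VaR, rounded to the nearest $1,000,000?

VaR as a fraction of value: z·σ = 1.960 × 3.851% = 7.54796%.
Position = $22,643,880 / 0.0754796 = $300,000,000.

$300,000,000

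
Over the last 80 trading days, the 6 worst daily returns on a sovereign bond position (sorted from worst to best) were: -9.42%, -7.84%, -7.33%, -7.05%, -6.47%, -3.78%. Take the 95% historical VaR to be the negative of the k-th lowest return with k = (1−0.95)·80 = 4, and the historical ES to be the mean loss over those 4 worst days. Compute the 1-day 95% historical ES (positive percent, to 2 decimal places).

7.91%

The 4 worst returns sum to -31.64%.
ES = −(-31.64%) / 4 = 7.91%.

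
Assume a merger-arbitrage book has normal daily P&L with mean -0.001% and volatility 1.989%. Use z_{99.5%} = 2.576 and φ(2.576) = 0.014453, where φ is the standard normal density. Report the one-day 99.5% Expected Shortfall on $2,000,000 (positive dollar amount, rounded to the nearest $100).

Tail multiplier: φ(z)/(1−α) = 0.014453 / 0.005 = 2.891.
ES = −(-0.001%) + 1.989% × 2.891 = 5.751%.
On $2,000,000: 0.05751 × $2,000,000 = $115,020.

$115,000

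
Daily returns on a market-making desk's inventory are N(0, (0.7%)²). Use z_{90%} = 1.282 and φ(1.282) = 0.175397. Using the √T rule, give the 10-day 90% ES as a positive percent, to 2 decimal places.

3.88%

σ_{10d} = 0.7% × √10 = 2.214%.
ES multiplier = φ(z)/(1−α) = 0.175397/0.1 = 1.754.
ES = 2.214% × 1.754 = 3.883%.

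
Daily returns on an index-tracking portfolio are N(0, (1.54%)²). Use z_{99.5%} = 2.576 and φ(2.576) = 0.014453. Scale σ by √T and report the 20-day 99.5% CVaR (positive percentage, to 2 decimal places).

σ_{20d} = 1.54% × √20 = 6.887%.
ES multiplier = φ(z)/(1−α) = 0.014453/0.005 = 2.891.
ES = 6.887% × 2.891 = 19.910%.

19.91%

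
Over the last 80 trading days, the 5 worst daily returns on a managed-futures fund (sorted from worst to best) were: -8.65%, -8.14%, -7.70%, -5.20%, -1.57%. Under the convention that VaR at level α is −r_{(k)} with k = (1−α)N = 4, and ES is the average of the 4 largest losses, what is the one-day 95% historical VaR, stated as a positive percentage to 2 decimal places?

5.20%

k = 4; the 4th lowest return is -5.20%, so VaR = 5.20%.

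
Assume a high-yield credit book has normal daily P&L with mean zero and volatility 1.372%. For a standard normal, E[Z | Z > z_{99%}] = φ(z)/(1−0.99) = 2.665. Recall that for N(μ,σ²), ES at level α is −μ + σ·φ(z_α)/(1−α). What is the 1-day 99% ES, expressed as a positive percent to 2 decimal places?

ES = 1.372% × 2.665 = 3.656%.

3.66%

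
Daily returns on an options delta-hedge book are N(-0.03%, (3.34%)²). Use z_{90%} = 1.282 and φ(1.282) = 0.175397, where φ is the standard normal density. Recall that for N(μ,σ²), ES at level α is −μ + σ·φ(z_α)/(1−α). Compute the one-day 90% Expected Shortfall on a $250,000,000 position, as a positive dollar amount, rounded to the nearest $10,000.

$14,720,000

Tail multiplier: φ(z)/(1−α) = 0.175397 / 0.1 = 1.754.
ES = −(-0.03%) + 3.34% × 1.754 = 5.888%.
On $250,000,000: 0.05888 × $250,000,000 = $14,720,000.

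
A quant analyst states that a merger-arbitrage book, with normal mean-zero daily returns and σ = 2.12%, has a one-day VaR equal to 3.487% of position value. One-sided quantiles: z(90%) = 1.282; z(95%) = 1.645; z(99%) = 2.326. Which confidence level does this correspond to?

95%

Implied z = VaR/σ = 3.487 / 2.12 = 1.645.
This matches z(95%) = 1.645.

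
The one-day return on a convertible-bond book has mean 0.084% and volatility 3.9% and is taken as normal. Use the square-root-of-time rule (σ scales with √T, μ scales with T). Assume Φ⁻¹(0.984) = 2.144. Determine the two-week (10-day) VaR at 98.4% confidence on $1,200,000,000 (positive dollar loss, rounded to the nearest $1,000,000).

σ_{10d} = 3.9% × √10 = 12.333%; μ_{10d} = 10 × 0.084% = 0.840%.
VaR = −(0.840%) + 2.144 × 12.333% = 25.602%.
On $1,200,000,000: 0.25602 × $1,200,000,000 = $307,224,000.

$307,000,000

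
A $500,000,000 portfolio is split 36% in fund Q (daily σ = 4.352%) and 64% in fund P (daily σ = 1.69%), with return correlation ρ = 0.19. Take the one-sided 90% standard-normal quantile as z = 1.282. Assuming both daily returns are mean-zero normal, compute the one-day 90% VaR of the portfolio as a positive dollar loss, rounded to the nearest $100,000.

$13,200,000

σ_p² = 0.36²·4.352² + 0.64²·1.69² + 2·0.19·0.36·0.64·4.352·1.69 = 4.2684 (%²).
σ_p = √4.2684 = 2.066%.
VaR = 1.282 × 2.066% = 2.649%; on $500,000,000 that is $13,245,000.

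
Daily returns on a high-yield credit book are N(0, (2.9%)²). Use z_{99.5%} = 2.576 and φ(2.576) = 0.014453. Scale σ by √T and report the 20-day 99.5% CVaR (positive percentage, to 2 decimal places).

σ_{20d} = 2.9% × √20 = 12.969%.
ES multiplier = φ(z)/(1−α) = 0.014453/0.005 = 2.891.
ES = 12.969% × 2.891 = 37.493%.

37.49%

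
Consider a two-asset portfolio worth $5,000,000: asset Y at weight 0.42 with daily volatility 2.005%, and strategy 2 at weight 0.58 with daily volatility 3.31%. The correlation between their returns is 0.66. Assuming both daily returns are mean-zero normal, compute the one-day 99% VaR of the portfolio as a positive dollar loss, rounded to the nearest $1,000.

σ_p² = 0.42²·2.005² + 0.58²·3.31² + 2·0.66·0.42·0.58·2.005·3.31 = 6.5288 (%²).
σ_p = √6.5288 = 2.555%.
At 99%, z = 2.326.
VaR = 2.326 × 2.555% = 5.943%; on $5,000,000 that is $297,150.

$297,000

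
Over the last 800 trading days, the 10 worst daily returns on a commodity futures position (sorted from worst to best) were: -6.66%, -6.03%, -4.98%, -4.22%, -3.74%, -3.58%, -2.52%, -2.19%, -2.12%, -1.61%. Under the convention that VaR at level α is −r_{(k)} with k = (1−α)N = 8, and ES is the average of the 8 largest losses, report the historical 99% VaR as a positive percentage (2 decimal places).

2.19%

k = 8; the 8th lowest return is -2.19%, so VaR = 2.19%.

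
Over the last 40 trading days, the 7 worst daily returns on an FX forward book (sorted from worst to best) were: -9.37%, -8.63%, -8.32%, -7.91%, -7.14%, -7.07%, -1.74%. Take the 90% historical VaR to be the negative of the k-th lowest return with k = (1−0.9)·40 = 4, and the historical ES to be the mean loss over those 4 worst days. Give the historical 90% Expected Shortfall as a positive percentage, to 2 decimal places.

8.56%

The 4 worst returns sum to -34.23%.
ES = −(-34.23%) / 4 = 8.5575% ≈ 8.56%.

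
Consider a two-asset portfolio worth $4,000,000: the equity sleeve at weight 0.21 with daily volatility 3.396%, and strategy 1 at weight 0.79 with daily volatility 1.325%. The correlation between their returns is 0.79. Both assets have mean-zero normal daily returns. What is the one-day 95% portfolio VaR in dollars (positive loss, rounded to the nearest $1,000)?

$110,000

σ_p² = 0.21²·3.396² + 0.79²·1.325² + 2·0.79·0.21·0.79·3.396·1.325 = 2.7838 (%²).
σ_p = √2.7838 = 1.668%.
At 95%, z = 1.645.
VaR = 1.645 × 1.668% = 2.744%; on $4,000,000 that is $109,760.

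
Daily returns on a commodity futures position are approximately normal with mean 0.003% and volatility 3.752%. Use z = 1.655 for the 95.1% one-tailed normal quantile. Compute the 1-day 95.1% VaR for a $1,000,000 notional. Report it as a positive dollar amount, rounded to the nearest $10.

$62,070

VaR = −μ + z·σ = −(0.003%) + 1.655 × 3.752% = 6.207%.
On $1,000,000: 0.06207 × $1,000,000 = $62,070.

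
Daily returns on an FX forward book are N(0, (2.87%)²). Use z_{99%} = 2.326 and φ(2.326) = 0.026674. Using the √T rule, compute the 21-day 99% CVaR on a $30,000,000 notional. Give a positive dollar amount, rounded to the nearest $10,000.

$10,520,000

σ_{21d} = 2.87% × √21 = 13.152%.
ES multiplier = φ(z)/(1−α) = 0.026674/0.01 = 2.667.
ES = 13.152% × 2.667 = 35.076%; on $30,000,000: $10,522,800.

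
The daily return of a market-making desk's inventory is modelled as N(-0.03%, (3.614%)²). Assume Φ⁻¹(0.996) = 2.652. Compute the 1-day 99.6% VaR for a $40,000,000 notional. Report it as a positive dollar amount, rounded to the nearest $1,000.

$3,846,000

VaR = −μ + z·σ = −(-0.03%) + 2.652 × 3.614% = 9.614%.
On $40,000,000: 0.09614 × $40,000,000 = $3,845,600.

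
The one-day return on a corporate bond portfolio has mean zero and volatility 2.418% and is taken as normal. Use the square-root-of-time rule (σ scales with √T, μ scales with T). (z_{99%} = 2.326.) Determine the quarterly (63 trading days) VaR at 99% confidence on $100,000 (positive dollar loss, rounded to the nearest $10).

$44,640

σ_{63d} = 2.418% × √63 = 19.192%.
VaR = 2.326 × 19.192% = 44.641%.
On $100,000: 0.44641 × $100,000 = $44,641.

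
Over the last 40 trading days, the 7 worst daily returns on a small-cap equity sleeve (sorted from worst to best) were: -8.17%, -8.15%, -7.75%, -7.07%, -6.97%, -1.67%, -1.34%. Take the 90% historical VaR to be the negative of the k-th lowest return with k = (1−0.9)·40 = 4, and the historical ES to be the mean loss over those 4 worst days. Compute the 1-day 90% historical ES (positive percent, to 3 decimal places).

The 4 worst returns sum to -31.14%.
ES = −(-31.14%) / 4 = 7.785%.

7.785%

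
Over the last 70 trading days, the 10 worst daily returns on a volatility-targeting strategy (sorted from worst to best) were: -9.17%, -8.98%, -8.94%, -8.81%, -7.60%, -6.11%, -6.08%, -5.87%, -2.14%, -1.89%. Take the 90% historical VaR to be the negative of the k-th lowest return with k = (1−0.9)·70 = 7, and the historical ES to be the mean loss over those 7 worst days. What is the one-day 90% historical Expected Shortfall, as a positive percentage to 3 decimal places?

The 7 worst returns sum to -55.69%.
ES = −(-55.69%) / 7 = 7.9557…% ≈ 7.956%.

7.956%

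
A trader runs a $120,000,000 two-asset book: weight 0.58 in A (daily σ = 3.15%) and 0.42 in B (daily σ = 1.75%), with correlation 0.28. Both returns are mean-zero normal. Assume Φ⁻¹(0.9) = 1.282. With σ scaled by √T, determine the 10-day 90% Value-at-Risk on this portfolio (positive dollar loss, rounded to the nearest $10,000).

σ_p = √(0.58²·3.15² + 0.42²·1.75² + 2·0.28·0.58·0.42·3.15·1.75) = 2.152%.
σ_{10d} = 2.152% × √10 = 6.805%.
VaR = 1.282 × 6.805% = 8.724%; on $120,000,000 that is $10,468,800.

$10,470,000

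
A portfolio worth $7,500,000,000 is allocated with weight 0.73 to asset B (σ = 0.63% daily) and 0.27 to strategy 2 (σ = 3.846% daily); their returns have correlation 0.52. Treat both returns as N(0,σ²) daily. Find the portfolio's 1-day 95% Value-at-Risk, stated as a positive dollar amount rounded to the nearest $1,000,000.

$165,000,000

σ_p² = 0.73²·0.63² + 0.27²·3.846² + 2·0.52·0.73·0.27·0.63·3.846 = 1.7865 (%²).
σ_p = √1.7865 = 1.337%.
At 95%, z = 1.645.
VaR = 1.645 × 1.337% = 2.199%; on $7,500,000,000 that is $164,925,000.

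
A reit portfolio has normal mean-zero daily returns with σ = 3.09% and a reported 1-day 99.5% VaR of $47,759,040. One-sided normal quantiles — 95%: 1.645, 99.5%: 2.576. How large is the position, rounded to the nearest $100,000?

$600,000,000

VaR as a fraction of value: z·σ = 2.576 × 3.09% = 7.95984%.
Position = $47,759,040 / 0.0795984 = $600,000,000.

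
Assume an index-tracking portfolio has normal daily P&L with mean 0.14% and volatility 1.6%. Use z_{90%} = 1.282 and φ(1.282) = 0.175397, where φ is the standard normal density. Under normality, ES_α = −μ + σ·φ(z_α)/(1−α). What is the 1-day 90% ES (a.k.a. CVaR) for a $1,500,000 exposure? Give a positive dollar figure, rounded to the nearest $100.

Tail multiplier: φ(z)/(1−α) = 0.175397 / 0.1 = 1.754.
ES = −(0.14%) + 1.6% × 1.754 = 2.666%.
On $1,500,000: 0.02666 × $1,500,000 = $39,990.

$40,000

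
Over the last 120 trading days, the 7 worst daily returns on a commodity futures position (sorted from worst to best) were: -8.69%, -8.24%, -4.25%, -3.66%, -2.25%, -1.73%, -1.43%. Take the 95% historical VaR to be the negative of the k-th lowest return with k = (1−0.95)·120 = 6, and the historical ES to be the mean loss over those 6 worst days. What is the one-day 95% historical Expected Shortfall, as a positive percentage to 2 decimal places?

The 6 worst returns sum to -28.82%.
ES = −(-28.82%) / 6 = 4.8033…% ≈ 4.80%.

4.80%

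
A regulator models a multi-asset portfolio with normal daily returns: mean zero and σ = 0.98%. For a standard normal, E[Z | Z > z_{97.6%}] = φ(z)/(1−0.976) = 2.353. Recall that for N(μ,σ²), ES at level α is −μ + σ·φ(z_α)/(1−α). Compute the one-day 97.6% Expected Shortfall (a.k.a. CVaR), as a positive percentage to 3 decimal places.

ES = 0.98% × 2.353 = 2.306%.

2.306%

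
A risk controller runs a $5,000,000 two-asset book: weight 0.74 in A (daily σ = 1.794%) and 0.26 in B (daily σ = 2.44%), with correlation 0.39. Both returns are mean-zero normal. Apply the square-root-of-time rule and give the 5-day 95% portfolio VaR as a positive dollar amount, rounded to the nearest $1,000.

$309,000

σ_p = √(0.74²·1.794² + 0.26²·2.44² + 2·0.39·0.74·0.26·1.794·2.44) = 1.680%.
σ_{5d} = 1.680% × √5 = 3.757%.
z(95%) = 1.645.
VaR = 1.645 × 3.757% = 6.180%; on $5,000,000 that is $309,000.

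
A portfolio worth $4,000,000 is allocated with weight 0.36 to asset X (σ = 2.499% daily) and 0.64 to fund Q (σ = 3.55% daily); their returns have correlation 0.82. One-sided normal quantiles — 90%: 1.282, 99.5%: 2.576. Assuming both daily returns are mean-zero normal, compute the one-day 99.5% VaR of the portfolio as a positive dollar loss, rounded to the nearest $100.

σ_p² = 0.36²·2.499² + 0.64²·3.55² + 2·0.82·0.36·0.64·2.499·3.55 = 9.3235 (%²).
σ_p = √9.3235 = 3.053%.
VaR = 2.576 × 3.053% = 7.865%; on $4,000,000 that is $314,600.

$314,600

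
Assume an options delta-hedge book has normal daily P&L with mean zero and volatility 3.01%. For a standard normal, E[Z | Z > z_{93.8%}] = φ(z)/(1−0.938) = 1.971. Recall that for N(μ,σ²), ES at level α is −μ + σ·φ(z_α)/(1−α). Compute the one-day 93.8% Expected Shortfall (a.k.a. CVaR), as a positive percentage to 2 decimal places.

ES = 3.01% × 1.971 = 5.933%.

5.93%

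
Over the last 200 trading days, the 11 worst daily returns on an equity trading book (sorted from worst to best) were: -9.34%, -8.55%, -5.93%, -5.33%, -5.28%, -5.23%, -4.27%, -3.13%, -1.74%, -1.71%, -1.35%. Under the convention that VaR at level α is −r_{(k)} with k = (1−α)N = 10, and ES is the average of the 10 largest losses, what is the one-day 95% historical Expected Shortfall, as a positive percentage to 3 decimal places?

5.051%

The 10 worst returns sum to -50.51%.
ES = −(-50.51%) / 10 = 5.051%.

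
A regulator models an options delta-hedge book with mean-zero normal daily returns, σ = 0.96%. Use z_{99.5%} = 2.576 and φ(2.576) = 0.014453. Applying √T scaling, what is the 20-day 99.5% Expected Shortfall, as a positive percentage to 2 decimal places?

σ_{20d} = 0.96% × √20 = 4.293%.
ES multiplier = φ(z)/(1−α) = 0.014453/0.005 = 2.891.
ES = 4.293% × 2.891 = 12.411%.

12.41%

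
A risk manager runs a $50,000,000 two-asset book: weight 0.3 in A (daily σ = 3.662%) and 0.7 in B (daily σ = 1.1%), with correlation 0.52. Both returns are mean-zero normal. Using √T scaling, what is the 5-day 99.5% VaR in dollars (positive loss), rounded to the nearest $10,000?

$4,710,000

σ_p = √(0.3²·3.662² + 0.7²·1.1² + 2·0.52·0.3·0.7·3.662·1.1) = 1.637%.
σ_{5d} = 1.637% × √5 = 3.660%.
z(99.5%) = 2.576.
VaR = 2.576 × 3.660% = 9.428%; on $50,000,000 that is $4,714,000.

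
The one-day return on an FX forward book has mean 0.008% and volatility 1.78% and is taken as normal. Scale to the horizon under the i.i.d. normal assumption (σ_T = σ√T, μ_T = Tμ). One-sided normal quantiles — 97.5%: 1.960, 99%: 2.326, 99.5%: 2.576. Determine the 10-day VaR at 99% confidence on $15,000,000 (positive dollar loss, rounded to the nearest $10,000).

σ_{10d} = 1.78% × √10 = 5.629%; μ_{10d} = 10 × 0.008% = 0.080%.
VaR = −(0.080%) + 2.326 × 5.629% = 13.013%.
On $15,000,000: 0.13013 × $15,000,000 = $1,951,950.

$1,950,000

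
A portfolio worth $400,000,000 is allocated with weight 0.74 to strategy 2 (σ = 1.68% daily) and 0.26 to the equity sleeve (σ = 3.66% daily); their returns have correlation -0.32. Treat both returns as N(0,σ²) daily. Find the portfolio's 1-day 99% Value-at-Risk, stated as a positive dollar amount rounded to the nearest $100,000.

$12,100,000

σ_p² = 0.74²·1.68² + 0.26²·3.66² + 2·-0.32·0.74·0.26·1.68·3.66 = 1.6940 (%²).
σ_p = √1.6940 = 1.302%.
At 99%, z = 2.326.
VaR = 2.326 × 1.302% = 3.028%; on $400,000,000 that is $12,112,000.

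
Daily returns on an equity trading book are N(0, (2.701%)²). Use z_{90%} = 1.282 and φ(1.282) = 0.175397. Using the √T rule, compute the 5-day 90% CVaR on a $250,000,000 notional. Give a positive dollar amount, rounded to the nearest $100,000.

σ_{5d} = 2.701% × √5 = 6.040%.
ES multiplier = φ(z)/(1−α) = 0.175397/0.1 = 1.754.
ES = 6.040% × 1.754 = 10.594%; on $250,000,000: $26,485,000.

$26,500,000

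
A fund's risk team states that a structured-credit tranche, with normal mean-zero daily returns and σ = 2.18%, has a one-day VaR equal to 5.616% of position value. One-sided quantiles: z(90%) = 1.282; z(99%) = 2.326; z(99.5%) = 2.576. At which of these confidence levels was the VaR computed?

99.5%

Implied z = VaR/σ = 5.616 / 2.18 = 2.576.
This matches z(99.5%) = 2.576.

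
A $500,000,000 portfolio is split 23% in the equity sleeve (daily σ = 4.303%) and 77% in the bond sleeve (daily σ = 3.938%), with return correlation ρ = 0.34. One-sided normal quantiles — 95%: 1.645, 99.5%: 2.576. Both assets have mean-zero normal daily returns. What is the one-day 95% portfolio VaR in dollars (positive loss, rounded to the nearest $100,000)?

$28,700,000

σ_p² = 0.23²·4.303² + 0.77²·3.938² + 2·0.34·0.23·0.77·4.303·3.938 = 12.2148 (%²).
σ_p = √12.2148 = 3.495%.
VaR = 1.645 × 3.495% = 5.749%; on $500,000,000 that is $28,745,000.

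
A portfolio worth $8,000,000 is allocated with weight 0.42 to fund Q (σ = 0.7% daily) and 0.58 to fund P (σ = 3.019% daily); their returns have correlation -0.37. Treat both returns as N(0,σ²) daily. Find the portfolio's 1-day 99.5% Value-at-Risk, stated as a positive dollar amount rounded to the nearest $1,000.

σ_p² = 0.42²·0.7² + 0.58²·3.019² + 2·-0.37·0.42·0.58·0.7·3.019 = 2.7716 (%²).
σ_p = √2.7716 = 1.665%.
At 99.5%, z = 2.576.
VaR = 2.576 × 1.665% = 4.289%; on $8,000,000 that is $343,120.

$343,000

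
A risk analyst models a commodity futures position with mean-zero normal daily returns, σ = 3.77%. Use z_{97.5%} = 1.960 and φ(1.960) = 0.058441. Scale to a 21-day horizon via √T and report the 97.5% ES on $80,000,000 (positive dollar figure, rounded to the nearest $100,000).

$32,300,000

σ_{21d} = 3.77% × √21 = 17.276%.
ES multiplier = φ(z)/(1−α) = 0.058441/0.025 = 2.338.
ES = 17.276% × 2.338 = 40.391%; on $80,000,000: $32,312,800.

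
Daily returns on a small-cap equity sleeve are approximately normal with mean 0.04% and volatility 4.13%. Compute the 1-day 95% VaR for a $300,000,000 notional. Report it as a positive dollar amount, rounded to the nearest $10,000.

$20,260,000

At 95% one-sided, z = 1.645.
VaR = −μ + z·σ = −(0.04%) + 1.645 × 4.13% = 6.754%.
On $300,000,000: 0.06754 × $300,000,000 = $20,262,000.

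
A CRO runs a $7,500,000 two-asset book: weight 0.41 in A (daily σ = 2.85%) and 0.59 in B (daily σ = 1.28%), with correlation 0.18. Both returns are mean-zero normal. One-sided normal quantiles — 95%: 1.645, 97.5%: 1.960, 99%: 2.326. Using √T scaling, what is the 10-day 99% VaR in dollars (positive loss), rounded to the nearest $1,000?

$828,000

σ_p = √(0.41²·2.85² + 0.59²·1.28² + 2·0.18·0.41·0.59·2.85·1.28) = 1.501%.
σ_{10d} = 1.501% × √10 = 4.747%.
VaR = 2.326 × 4.747% = 11.042%; on $7,500,000 that is $828,150.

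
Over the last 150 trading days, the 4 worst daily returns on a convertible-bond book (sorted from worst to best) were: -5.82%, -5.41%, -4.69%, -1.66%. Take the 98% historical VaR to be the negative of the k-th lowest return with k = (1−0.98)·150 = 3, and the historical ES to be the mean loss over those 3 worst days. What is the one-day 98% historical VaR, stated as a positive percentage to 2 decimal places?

k = 3; the 3rd lowest return is -4.69%, so VaR = 4.69%.

4.69%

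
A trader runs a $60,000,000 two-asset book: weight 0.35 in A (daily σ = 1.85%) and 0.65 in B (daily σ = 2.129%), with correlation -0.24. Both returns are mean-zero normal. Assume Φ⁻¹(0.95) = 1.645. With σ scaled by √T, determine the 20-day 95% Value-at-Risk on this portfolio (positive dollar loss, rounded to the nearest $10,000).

σ_p = √(0.35²·1.85² + 0.65²·2.129² + 2·-0.24·0.35·0.65·1.85·2.129) = 1.380%.
σ_{20d} = 1.380% × √20 = 6.172%.
VaR = 1.645 × 6.172% = 10.153%; on $60,000,000 that is $6,091,800.

$6,090,000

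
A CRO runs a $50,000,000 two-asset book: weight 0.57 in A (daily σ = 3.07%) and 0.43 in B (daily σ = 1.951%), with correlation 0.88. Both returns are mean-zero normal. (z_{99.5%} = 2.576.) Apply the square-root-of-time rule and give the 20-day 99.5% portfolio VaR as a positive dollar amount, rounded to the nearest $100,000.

σ_p = √(0.57²·3.07² + 0.43²·1.951² + 2·0.88·0.57·0.43·3.07·1.951) = 2.520%.
σ_{20d} = 2.520% × √20 = 11.270%.
VaR = 2.576 × 11.270% = 29.032%; on $50,000,000 that is $14,516,000.

$14,500,000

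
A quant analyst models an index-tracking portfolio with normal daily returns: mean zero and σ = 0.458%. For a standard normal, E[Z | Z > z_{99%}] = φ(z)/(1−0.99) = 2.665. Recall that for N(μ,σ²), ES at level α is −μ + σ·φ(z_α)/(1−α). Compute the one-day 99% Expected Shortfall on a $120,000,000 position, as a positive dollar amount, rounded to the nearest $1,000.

$1,465,000

ES = 0.458% × 2.665 = 1.221%.
On $120,000,000: 0.01221 × $120,000,000 = $1,465,200.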